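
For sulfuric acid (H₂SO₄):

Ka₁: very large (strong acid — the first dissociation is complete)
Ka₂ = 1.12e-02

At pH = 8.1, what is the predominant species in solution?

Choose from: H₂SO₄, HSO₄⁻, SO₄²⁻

The first dissociation is complete, so H₂SO₄ itself is never the predominant species in water; pKa₂ = -log(1.12e-02) = 1.95. For a polyprotic acid the predominant species crosses at each pKa: below pKa_n the protonated form dominates, above it the deprotonated form does. At pH = 8.1, the predominant species is SO₄²⁻.

SO₄²⁻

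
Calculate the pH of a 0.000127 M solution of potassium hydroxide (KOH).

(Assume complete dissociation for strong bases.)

[OH⁻] = 0.000127 M for strong base. pOH = -log[OH⁻] = 3.90, pH = 14 - pOH

pH = 10.10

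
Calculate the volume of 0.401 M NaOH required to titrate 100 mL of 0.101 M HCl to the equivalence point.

At equivalence: moles acid = moles base. moles HCl = 0.101 × 100/1000 = 0.0101 mol. V_base = moles / 0.401 × 1000 = 25.2 mL.

V_{base} = 25.2 mL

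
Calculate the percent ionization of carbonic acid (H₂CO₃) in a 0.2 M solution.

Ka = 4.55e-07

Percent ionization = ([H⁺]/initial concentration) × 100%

Using Ka equilibrium: x² + Ka×x - Ka×C = 0. Solving: [H⁺] = 3.0143e-04. Percent = (3.0143e-04/0.2) × 100

Percent ionization = 0.151%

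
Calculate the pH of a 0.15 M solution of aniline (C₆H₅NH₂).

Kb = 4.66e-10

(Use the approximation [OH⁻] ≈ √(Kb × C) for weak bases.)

[OH⁻] = √(Kb × C) = √(4.66e-10 × 0.15) = 8.3606e-06. pOH = 5.08, pH = 14 - pOH

pH = 8.92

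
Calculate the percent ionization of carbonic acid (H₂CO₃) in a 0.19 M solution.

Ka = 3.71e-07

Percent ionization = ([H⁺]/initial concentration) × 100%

Using Ka equilibrium: x² + Ka×x - Ka×C = 0. Solving: [H⁺] = 2.6531e-04. Percent = (2.6531e-04/0.19) × 100

Percent ionization = 0.14%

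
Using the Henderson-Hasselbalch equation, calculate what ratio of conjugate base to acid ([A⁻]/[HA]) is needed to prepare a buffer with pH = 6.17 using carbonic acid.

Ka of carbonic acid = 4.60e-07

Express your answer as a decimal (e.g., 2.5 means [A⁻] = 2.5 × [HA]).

pKa = -log(4.60e-07) = 6.3372. pH = pKa + log([A⁻]/[HA]), so log([A⁻]/[HA]) = pH − pKa = 6.17 − 6.3372 = -0.1672. [A⁻]/[HA] = 10^(-0.1672) = 0.680

[A⁻]/[HA] = 0.680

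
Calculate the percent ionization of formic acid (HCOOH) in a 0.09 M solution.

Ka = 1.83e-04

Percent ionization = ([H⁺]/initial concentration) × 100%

Using Ka equilibrium: x² + Ka×x - Ka×C = 0. Solving: [H⁺] = 3.9679e-03. Percent = (3.9679e-03/0.09) × 100

Percent ionization = 4.41%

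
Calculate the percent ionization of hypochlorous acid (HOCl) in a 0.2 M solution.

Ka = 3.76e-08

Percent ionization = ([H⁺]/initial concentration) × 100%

Using Ka equilibrium: x² + Ka×x - Ka×C = 0. Solving: [H⁺] = 8.6699e-05. Percent = (8.6699e-05/0.2) × 100

Percent ionization = 0.0433%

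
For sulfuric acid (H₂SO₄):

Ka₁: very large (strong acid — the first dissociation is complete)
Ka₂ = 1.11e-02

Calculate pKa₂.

pKa₂ = -log(Ka₂) = -log(1.11e-02) = 1.95.

pK_{a2} = 1.95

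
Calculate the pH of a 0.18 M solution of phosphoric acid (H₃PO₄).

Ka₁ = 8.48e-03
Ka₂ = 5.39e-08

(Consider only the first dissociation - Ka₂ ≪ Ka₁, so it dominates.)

First dissociation dominates. From Ka₁ = [H⁺][HA⁻]/[H₂A], x² + Ka₁·x − Ka₁·C = 0 with C = 0.18 M and Ka₁ = 8.48e-03. Solving: [H⁺] = (−Ka₁ + √(Ka₁² + 4·Ka₁·C)) / 2 = 3.5059e-02 M. pH = -log(3.5059e-02) = 1.46.

pH = 1.46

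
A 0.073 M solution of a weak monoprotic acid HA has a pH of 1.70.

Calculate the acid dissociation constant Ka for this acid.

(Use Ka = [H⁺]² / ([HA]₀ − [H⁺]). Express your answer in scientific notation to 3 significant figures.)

[H⁺] = 10^(−pH) = 10^(−1.70) = 1.995e-02 M. For HA ⇌ H⁺ + A⁻, Ka = [H⁺][A⁻]/[HA] = [H⁺]² / ([HA]₀ − [H⁺]) = (1.995e-02)² / (0.073 − 1.995e-02) = 7.50e-03.

K_a = 7.50e-03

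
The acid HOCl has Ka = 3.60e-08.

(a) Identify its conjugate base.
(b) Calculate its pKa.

(a) The conjugate base is formed by removing one H⁺ from HOCl, giving OCl⁻. (b) pKa = -log(Ka) = -log(3.60e-08) = 7.44.

Conjugate base: OCl⁻; pK_a = 7.44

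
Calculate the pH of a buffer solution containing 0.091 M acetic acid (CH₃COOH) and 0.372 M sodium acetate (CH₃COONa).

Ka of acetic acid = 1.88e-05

pKa = -log(1.88e-05) = 4.73. pH = pKa + log([A⁻]/[HA]) = 4.73 + log(0.372/0.091)

pH = 5.34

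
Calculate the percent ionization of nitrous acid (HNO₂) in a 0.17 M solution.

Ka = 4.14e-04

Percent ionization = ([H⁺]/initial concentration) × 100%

Using Ka equilibrium: x² + Ka×x - Ka×C = 0. Solving: [H⁺] = 8.1848e-03. Percent = (8.1848e-03/0.17) × 100

Percent ionization = 4.81%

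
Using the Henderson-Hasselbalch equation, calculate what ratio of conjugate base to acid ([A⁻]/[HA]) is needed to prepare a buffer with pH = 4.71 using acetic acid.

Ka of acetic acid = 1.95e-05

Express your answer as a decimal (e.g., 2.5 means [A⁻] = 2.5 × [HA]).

pKa = -log(1.95e-05) = 4.7100. pH = pKa + log([A⁻]/[HA]), so log([A⁻]/[HA]) = pH − pKa = 4.71 − 4.7100 = 0.0000. [A⁻]/[HA] = 10^(0.0000) = 1.00

[A⁻]/[HA] = 1.00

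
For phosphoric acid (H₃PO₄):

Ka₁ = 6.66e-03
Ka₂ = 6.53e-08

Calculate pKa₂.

pKa₂ = -log(Ka₂) = -log(6.53e-08) = 7.19.

pK_{a2} = 7.19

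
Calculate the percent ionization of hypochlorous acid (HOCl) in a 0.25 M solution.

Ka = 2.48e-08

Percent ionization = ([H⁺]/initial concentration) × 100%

Using Ka equilibrium: x² + Ka×x - Ka×C = 0. Solving: [H⁺] = 7.8728e-05. Percent = (7.8728e-05/0.25) × 100

Percent ionization = 0.0315%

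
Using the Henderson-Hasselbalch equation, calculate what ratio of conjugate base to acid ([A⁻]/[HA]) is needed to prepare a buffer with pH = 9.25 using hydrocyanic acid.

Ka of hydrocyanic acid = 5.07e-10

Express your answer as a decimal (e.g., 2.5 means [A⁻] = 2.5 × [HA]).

pKa = -log(5.07e-10) = 9.2950. pH = pKa + log([A⁻]/[HA]), so log([A⁻]/[HA]) = pH − pKa = 9.25 − 9.2950 = -0.0450. [A⁻]/[HA] = 10^(-0.0450) = 0.902

[A⁻]/[HA] = 0.902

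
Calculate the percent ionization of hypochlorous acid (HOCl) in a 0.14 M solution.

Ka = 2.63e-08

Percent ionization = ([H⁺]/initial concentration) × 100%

Using Ka equilibrium: x² + Ka×x - Ka×C = 0. Solving: [H⁺] = 6.0666e-05. Percent = (6.0666e-05/0.14) × 100

Percent ionization = 0.0433%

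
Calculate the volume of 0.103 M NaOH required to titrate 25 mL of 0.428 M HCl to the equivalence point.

At equivalence: moles acid = moles base. moles HCl = 0.428 × 25/1000 = 0.0107 mol. V_base = moles / 0.103 × 1000 = 103.9 mL.

V_{base} = 103.9 mL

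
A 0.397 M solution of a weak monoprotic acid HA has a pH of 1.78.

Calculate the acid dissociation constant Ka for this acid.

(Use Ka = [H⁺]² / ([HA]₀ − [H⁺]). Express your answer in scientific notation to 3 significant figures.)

[H⁺] = 10^(−pH) = 10^(−1.78) = 1.660e-02 M. For HA ⇌ H⁺ + A⁻, Ka = [H⁺][A⁻]/[HA] = [H⁺]² / ([HA]₀ − [H⁺]) = (1.660e-02)² / (0.397 − 1.660e-02) = 7.24e-04.

K_a = 7.24e-04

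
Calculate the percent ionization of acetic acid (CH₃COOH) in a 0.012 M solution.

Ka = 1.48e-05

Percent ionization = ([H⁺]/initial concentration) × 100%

Using Ka equilibrium: x² + Ka×x - Ka×C = 0. Solving: [H⁺] = 4.1409e-04. Percent = (4.1409e-04/0.012) × 100

Percent ionization = 3.45%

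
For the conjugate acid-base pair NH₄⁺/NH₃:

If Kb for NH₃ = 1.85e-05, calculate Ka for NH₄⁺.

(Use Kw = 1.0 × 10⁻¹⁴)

For a conjugate pair Ka × Kb = Kw, so Ka = Kw/Kb = 1.0 × 10⁻¹⁴ / 1.85e-05 = 5.41e-10.

K_a = 5.41e-10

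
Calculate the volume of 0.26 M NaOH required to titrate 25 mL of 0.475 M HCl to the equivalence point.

At equivalence: moles acid = moles base. moles HCl = 0.475 × 25/1000 = 0.01188 mol. V_base = moles / 0.26 × 1000 = 45.7 mL.

V_{base} = 45.7 mL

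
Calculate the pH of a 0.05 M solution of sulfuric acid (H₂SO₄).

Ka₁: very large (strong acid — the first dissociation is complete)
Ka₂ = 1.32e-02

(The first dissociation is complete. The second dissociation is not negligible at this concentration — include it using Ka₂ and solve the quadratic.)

First dissociation is complete: [H⁺]₀ = [HSO₄⁻]₀ = C = 0.05 M. Second dissociation HSO₄⁻ ⇌ H⁺ + SO₄²⁻: let x = [SO₄²⁻]. Ka₂ = (C + x)·x / (C − x) = 1.32e-02 → x² + (C + Ka₂)·x − Ka₂·C = 0 → x² + 0.06320·x − 6.600e-04 = 0. x = (−0.06320 + √(0.06320² + 4 × 6.600e-04)) / 2 = 9.1254e-03 M. [H⁺] = C + x = 0.05 + 9.1254e-03 = 5.9125e-02 M. pH = -log(5.9125e-02) = 1.23.

pH = 1.23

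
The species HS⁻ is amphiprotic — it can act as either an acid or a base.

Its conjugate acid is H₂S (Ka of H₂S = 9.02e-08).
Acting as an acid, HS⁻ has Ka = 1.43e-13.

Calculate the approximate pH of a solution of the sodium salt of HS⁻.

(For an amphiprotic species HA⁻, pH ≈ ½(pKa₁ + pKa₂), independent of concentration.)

pKa₁ = -log(9.02e-08) = 7.04; pKa₂ = -log(1.43e-13) = 12.84. For an amphiprotic species, pH ≈ ½(pKa₁ + pKa₂) = ½(7.04 + 12.84) = 9.94.

pH = 9.94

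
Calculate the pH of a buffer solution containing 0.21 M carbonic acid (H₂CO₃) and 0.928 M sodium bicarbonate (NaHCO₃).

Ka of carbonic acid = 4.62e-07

pKa = -log(4.62e-07) = 6.34. pH = pKa + log([A⁻]/[HA]) = 6.34 + log(0.928/0.21)

pH = 6.98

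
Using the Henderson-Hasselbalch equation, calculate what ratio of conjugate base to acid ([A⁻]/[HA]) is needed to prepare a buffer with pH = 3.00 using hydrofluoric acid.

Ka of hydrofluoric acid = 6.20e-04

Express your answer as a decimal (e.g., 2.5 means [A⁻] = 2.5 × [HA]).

pKa = -log(6.20e-04) = 3.2076. pH = pKa + log([A⁻]/[HA]), so log([A⁻]/[HA]) = pH − pKa = 3.00 − 3.2076 = -0.2076. [A⁻]/[HA] = 10^(-0.2076) = 0.620

[A⁻]/[HA] = 0.620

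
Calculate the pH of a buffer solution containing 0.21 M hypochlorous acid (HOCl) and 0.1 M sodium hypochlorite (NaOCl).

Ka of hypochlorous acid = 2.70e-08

pKa = -log(2.70e-08) = 7.57. pH = pKa + log([A⁻]/[HA]) = 7.57 + log(0.1/0.21)

pH = 7.25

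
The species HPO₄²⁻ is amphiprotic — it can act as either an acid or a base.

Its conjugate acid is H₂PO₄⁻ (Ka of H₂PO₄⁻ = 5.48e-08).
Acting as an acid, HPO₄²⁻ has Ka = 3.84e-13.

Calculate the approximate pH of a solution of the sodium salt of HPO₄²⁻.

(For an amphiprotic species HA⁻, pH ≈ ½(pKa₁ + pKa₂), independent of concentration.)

pKa₁ = -log(5.48e-08) = 7.26; pKa₂ = -log(3.84e-13) = 12.42. For an amphiprotic species, pH ≈ ½(pKa₁ + pKa₂) = ½(7.26 + 12.42) = 9.84.

pH = 9.84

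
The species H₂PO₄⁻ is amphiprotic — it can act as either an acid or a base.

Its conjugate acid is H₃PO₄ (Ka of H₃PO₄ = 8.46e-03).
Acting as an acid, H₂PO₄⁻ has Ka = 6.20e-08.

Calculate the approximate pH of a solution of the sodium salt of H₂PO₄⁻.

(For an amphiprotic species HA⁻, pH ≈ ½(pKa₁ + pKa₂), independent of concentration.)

pKa₁ = -log(8.46e-03) = 2.07; pKa₂ = -log(6.20e-08) = 7.21. For an amphiprotic species, pH ≈ ½(pKa₁ + pKa₂) = ½(2.07 + 7.21) = 4.64.

pH = 4.64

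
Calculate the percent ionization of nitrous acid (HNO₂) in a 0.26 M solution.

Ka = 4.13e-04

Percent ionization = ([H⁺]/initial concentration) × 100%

Using Ka equilibrium: x² + Ka×x - Ka×C = 0. Solving: [H⁺] = 1.0158e-02. Percent = (1.0158e-02/0.26) × 100

Percent ionization = 3.91%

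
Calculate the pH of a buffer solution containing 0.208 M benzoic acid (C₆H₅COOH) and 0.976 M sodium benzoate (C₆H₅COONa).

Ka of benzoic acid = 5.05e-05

pKa = -log(5.05e-05) = 4.30. pH = pKa + log([A⁻]/[HA]) = 4.30 + log(0.976/0.208)

pH = 4.97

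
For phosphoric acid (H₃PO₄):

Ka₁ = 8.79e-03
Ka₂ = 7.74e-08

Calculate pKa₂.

pKa₂ = -log(Ka₂) = -log(7.74e-08) = 7.11.

pK_{a2} = 7.11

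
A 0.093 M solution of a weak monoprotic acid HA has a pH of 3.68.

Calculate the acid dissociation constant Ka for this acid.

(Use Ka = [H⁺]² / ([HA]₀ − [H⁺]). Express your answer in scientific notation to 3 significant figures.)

[H⁺] = 10^(−pH) = 10^(−3.68) = 2.089e-04 M. For HA ⇌ H⁺ + A⁻, Ka = [H⁺][A⁻]/[HA] = [H⁺]² / ([HA]₀ − [H⁺]) = (2.089e-04)² / (0.093 − 2.089e-04) = 4.70e-07.

K_a = 4.70e-07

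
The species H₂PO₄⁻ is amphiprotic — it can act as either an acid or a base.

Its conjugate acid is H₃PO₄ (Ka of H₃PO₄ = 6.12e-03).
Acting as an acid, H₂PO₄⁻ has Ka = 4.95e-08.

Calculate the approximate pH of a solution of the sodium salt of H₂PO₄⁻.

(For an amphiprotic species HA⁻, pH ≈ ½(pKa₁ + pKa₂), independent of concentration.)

pKa₁ = -log(6.12e-03) = 2.21; pKa₂ = -log(4.95e-08) = 7.31. For an amphiprotic species, pH ≈ ½(pKa₁ + pKa₂) = ½(2.21 + 7.31) = 4.76.

pH = 4.76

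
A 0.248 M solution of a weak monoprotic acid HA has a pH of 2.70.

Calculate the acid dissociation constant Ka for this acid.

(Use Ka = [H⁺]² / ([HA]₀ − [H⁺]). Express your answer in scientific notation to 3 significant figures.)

[H⁺] = 10^(−pH) = 10^(−2.70) = 1.995e-03 M. For HA ⇌ H⁺ + A⁻, Ka = [H⁺][A⁻]/[HA] = [H⁺]² / ([HA]₀ − [H⁺]) = (1.995e-03)² / (0.248 − 1.995e-03) = 1.62e-05.

K_a = 1.62e-05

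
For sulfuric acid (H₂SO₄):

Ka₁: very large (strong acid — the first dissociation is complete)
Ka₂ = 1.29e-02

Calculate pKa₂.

pKa₂ = -log(Ka₂) = -log(1.29e-02) = 1.89.

pK_{a2} = 1.89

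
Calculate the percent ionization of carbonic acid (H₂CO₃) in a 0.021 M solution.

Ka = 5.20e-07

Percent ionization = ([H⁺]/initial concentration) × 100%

Using Ka equilibrium: x² + Ka×x - Ka×C = 0. Solving: [H⁺] = 1.0424e-04. Percent = (1.0424e-04/0.021) × 100

Percent ionization = 0.496%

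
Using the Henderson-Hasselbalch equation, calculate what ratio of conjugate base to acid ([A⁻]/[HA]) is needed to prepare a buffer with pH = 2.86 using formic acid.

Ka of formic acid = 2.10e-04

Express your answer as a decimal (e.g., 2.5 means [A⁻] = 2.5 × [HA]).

pKa = -log(2.10e-04) = 3.6778. pH = pKa + log([A⁻]/[HA]), so log([A⁻]/[HA]) = pH − pKa = 2.86 − 3.6778 = -0.8178. [A⁻]/[HA] = 10^(-0.8178) = 0.152

[A⁻]/[HA] = 0.152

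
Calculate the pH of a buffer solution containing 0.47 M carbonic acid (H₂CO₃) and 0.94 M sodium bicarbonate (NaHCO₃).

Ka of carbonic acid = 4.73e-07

pKa = -log(4.73e-07) = 6.33. pH = pKa + log([A⁻]/[HA]) = 6.33 + log(0.94/0.47)

pH = 6.63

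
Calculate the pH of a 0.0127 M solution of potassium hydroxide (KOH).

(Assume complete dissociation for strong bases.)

[OH⁻] = 0.0127 M for strong base. pOH = -log[OH⁻] = 1.90, pH = 14 - pOH

pH = 12.10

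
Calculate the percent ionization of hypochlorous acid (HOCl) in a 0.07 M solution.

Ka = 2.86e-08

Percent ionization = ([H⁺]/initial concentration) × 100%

Using Ka equilibrium: x² + Ka×x - Ka×C = 0. Solving: [H⁺] = 4.4729e-05. Percent = (4.4729e-05/0.07) × 100

Percent ionization = 0.0639%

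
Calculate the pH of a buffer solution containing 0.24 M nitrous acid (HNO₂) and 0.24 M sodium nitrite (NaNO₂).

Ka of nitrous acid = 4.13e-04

pKa = -log(4.13e-04) = 3.38. pH = pKa + log([A⁻]/[HA]) = 3.38 + log(0.24/0.24)

pH = 3.38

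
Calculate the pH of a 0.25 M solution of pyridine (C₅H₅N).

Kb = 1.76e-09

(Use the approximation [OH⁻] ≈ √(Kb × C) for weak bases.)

[OH⁻] = √(Kb × C) = √(1.76e-09 × 0.25) = 2.0976e-05. pOH = 4.68, pH = 14 - pOH

pH = 9.32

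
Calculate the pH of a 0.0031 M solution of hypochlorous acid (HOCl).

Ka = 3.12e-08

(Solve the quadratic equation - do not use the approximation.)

x² + Ka×x - Ka×C = 0. Using quadratic formula: [H⁺] = 9.8190e-06

pH = 5.01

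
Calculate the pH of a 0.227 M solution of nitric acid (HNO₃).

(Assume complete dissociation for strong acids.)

[H⁺] = 0.227 M for strong acid. pH = -log[H⁺] = -log(0.227)

pH = 0.64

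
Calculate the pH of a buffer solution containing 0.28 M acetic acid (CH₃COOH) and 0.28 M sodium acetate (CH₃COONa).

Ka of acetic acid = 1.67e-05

pKa = -log(1.67e-05) = 4.78. pH = pKa + log([A⁻]/[HA]) = 4.78 + log(0.28/0.28)

pH = 4.78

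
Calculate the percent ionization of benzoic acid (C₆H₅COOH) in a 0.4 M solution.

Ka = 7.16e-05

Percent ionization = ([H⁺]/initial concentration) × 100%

Using Ka equilibrium: x² + Ka×x - Ka×C = 0. Solving: [H⁺] = 5.3160e-03. Percent = (5.3160e-03/0.4) × 100

Percent ionization = 1.33%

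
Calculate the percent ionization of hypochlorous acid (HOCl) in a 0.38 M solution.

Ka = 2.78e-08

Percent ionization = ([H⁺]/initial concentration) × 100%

Using Ka equilibrium: x² + Ka×x - Ka×C = 0. Solving: [H⁺] = 1.0277e-04. Percent = (1.0277e-04/0.38) × 100

Percent ionization = 0.027%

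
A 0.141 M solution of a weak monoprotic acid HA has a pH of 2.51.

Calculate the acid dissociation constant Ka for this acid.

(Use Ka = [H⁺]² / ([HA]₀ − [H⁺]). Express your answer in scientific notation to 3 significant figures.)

[H⁺] = 10^(−pH) = 10^(−2.51) = 3.090e-03 M. For HA ⇌ H⁺ + A⁻, Ka = [H⁺][A⁻]/[HA] = [H⁺]² / ([HA]₀ − [H⁺]) = (3.090e-03)² / (0.141 − 3.090e-03) = 6.92e-05.

K_a = 6.92e-05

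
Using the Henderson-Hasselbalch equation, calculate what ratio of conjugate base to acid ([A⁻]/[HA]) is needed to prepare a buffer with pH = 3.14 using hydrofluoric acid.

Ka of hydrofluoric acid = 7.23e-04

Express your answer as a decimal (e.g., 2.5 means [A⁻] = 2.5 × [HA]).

pKa = -log(7.23e-04) = 3.1409. pH = pKa + log([A⁻]/[HA]), so log([A⁻]/[HA]) = pH − pKa = 3.14 − 3.1409 = -0.0009. [A⁻]/[HA] = 10^(-0.0009) = 0.998

[A⁻]/[HA] = 0.998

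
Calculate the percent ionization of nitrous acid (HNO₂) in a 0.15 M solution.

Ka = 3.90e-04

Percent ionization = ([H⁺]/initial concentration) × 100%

Using Ka equilibrium: x² + Ka×x - Ka×C = 0. Solving: [H⁺] = 7.4560e-03. Percent = (7.4560e-03/0.15) × 100

Percent ionization = 4.97%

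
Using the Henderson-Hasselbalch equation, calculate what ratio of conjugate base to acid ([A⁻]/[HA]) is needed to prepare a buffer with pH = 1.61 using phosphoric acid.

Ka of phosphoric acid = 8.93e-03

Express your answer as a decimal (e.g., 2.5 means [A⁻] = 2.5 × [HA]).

pKa = -log(8.93e-03) = 2.0491. pH = pKa + log([A⁻]/[HA]), so log([A⁻]/[HA]) = pH − pKa = 1.61 − 2.0491 = -0.4391. [A⁻]/[HA] = 10^(-0.4391) = 0.364

[A⁻]/[HA] = 0.364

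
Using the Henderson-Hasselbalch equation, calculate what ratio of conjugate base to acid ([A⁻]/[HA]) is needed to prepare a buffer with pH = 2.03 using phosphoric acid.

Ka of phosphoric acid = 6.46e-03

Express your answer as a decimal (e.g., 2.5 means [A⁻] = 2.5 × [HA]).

pKa = -log(6.46e-03) = 2.1898. pH = pKa + log([A⁻]/[HA]), so log([A⁻]/[HA]) = pH − pKa = 2.03 − 2.1898 = -0.1598. [A⁻]/[HA] = 10^(-0.1598) = 0.692

[A⁻]/[HA] = 0.692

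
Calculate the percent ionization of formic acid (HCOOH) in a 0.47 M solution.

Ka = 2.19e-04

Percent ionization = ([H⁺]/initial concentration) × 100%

Using Ka equilibrium: x² + Ka×x - Ka×C = 0. Solving: [H⁺] = 1.0037e-02. Percent = (1.0037e-02/0.47) × 100

Percent ionization = 2.14%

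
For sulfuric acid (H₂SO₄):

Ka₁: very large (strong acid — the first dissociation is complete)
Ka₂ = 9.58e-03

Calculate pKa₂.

pKa₂ = -log(Ka₂) = -log(9.58e-03) = 2.02.

pK_{a2} = 2.02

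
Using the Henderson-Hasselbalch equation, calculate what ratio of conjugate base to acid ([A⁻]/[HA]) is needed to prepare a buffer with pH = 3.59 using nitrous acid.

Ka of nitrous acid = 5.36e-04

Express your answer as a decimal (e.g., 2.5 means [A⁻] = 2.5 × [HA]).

pKa = -log(5.36e-04) = 3.2708. pH = pKa + log([A⁻]/[HA]), so log([A⁻]/[HA]) = pH − pKa = 3.59 − 3.2708 = 0.3192. [A⁻]/[HA] = 10^(0.3192) = 2.09

[A⁻]/[HA] = 2.09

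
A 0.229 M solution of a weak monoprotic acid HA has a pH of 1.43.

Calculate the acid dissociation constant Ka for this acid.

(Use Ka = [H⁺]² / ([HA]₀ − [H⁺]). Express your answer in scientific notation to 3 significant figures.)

[H⁺] = 10^(−pH) = 10^(−1.43) = 3.715e-02 M. For HA ⇌ H⁺ + A⁻, Ka = [H⁺][A⁻]/[HA] = [H⁺]² / ([HA]₀ − [H⁺]) = (3.715e-02)² / (0.229 − 3.715e-02) = 7.20e-03.

K_a = 7.20e-03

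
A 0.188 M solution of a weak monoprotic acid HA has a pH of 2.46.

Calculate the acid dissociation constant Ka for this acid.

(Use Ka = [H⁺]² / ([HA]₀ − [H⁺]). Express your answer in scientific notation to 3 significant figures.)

[H⁺] = 10^(−pH) = 10^(−2.46) = 3.467e-03 M. For HA ⇌ H⁺ + A⁻, Ka = [H⁺][A⁻]/[HA] = [H⁺]² / ([HA]₀ − [H⁺]) = (3.467e-03)² / (0.188 − 3.467e-03) = 6.52e-05.

K_a = 6.52e-05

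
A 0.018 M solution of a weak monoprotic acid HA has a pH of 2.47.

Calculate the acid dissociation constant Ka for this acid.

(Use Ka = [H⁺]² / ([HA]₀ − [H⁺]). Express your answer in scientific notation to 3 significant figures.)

[H⁺] = 10^(−pH) = 10^(−2.47) = 3.388e-03 M. For HA ⇌ H⁺ + A⁻, Ka = [H⁺][A⁻]/[HA] = [H⁺]² / ([HA]₀ − [H⁺]) = (3.388e-03)² / (0.018 − 3.388e-03) = 7.86e-04.

K_a = 7.86e-04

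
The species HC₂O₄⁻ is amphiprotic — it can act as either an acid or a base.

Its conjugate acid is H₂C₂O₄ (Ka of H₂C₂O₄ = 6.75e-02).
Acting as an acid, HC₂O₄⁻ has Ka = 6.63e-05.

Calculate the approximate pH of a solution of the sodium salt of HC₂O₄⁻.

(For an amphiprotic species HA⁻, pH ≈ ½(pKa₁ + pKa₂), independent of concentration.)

pKa₁ = -log(6.75e-02) = 1.17; pKa₂ = -log(6.63e-05) = 4.18. For an amphiprotic species, pH ≈ ½(pKa₁ + pKa₂) = ½(1.17 + 4.18) = 2.67.

pH = 2.67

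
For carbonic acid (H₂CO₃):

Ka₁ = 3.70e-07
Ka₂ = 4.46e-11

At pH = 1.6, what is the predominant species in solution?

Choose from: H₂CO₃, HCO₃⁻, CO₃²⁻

pKa₁ = 6.43, pKa₂ = 10.35. For a polyprotic acid the predominant species crosses at each pKa: below pKa_n the protonated form dominates, above it the deprotonated form does. At pH = 1.6, the predominant species is H₂CO₃.

H₂CO₃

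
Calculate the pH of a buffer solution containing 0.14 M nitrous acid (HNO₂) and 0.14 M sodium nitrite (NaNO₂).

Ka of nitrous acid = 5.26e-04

pKa = -log(5.26e-04) = 3.28. pH = pKa + log([A⁻]/[HA]) = 3.28 + log(0.14/0.14)

pH = 3.28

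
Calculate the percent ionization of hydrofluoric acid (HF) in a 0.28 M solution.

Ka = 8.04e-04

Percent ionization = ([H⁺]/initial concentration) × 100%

Using Ka equilibrium: x² + Ka×x - Ka×C = 0. Solving: [H⁺] = 1.4607e-02. Percent = (1.4607e-02/0.28) × 100

Percent ionization = 5.22%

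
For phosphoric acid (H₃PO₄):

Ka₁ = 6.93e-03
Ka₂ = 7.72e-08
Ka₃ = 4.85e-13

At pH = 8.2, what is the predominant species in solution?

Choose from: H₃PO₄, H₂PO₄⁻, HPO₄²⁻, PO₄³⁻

pKa₁ = 2.16, pKa₂ = 7.11, pKa₃ = 12.31. For a polyprotic acid the predominant species crosses at each pKa: below pKa_n the protonated form dominates, above it the deprotonated form does. At pH = 8.2, the predominant species is HPO₄²⁻.

HPO₄²⁻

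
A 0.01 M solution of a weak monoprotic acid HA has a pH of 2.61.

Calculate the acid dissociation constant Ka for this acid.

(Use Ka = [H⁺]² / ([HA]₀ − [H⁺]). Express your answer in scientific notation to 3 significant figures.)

[H⁺] = 10^(−pH) = 10^(−2.61) = 2.455e-03 M. For HA ⇌ H⁺ + A⁻, Ka = [H⁺][A⁻]/[HA] = [H⁺]² / ([HA]₀ − [H⁺]) = (2.455e-03)² / (0.01 − 2.455e-03) = 7.99e-04.

K_a = 7.99e-04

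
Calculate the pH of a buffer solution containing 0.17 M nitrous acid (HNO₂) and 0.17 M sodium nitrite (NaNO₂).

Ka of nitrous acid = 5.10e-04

pKa = -log(5.10e-04) = 3.29. pH = pKa + log([A⁻]/[HA]) = 3.29 + log(0.17/0.17)

pH = 3.29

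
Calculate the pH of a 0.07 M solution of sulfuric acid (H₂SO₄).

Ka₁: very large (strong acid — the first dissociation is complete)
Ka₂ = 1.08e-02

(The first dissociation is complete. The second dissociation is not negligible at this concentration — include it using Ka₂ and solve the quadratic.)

First dissociation is complete: [H⁺]₀ = [HSO₄⁻]₀ = C = 0.07 M. Second dissociation HSO₄⁻ ⇌ H⁺ + SO₄²⁻: let x = [SO₄²⁻]. Ka₂ = (C + x)·x / (C − x) = 1.08e-02 → x² + (C + Ka₂)·x − Ka₂·C = 0 → x² + 0.08080·x − 7.560e-04 = 0. x = (−0.08080 + √(0.08080² + 4 × 7.560e-04)) / 2 = 8.4688e-03 M. [H⁺] = C + x = 0.07 + 8.4688e-03 = 7.8469e-02 M. pH = -log(7.8469e-02) = 1.11.

pH = 1.11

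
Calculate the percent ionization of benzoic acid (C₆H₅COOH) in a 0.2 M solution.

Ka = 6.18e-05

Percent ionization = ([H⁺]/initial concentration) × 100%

Using Ka equilibrium: x² + Ka×x - Ka×C = 0. Solving: [H⁺] = 3.4849e-03. Percent = (3.4849e-03/0.2) × 100

Percent ionization = 1.74%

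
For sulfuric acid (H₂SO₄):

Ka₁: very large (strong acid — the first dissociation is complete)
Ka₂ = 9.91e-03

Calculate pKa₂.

pKa₂ = -log(Ka₂) = -log(9.91e-03) = 2.00.

pK_{a2} = 2.00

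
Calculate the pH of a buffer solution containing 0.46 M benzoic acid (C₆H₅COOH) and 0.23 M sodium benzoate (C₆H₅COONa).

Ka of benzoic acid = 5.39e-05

pKa = -log(5.39e-05) = 4.27. pH = pKa + log([A⁻]/[HA]) = 4.27 + log(0.23/0.46)

pH = 3.97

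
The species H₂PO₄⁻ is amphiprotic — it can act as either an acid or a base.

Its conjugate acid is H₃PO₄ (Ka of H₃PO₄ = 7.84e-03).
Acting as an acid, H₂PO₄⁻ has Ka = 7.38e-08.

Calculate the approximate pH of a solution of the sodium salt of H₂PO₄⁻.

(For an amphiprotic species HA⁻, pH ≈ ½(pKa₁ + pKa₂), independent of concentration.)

pKa₁ = -log(7.84e-03) = 2.11; pKa₂ = -log(7.38e-08) = 7.13. For an amphiprotic species, pH ≈ ½(pKa₁ + pKa₂) = ½(2.11 + 7.13) = 4.62.

pH = 4.62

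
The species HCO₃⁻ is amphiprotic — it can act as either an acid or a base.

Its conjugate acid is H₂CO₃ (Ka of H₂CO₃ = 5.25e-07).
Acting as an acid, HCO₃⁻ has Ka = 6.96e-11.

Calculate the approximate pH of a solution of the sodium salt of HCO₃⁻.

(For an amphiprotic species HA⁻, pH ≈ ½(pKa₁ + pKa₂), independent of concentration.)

pKa₁ = -log(5.25e-07) = 6.28; pKa₂ = -log(6.96e-11) = 10.16. For an amphiprotic species, pH ≈ ½(pKa₁ + pKa₂) = ½(6.28 + 10.16) = 8.22.

pH = 8.22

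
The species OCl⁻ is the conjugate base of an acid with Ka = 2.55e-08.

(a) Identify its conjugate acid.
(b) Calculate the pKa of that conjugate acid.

(a) The conjugate acid is formed by adding one H⁺ to OCl⁻, giving HOCl. (b) pKa = -log(Ka) = -log(2.55e-08) = 7.59.

Conjugate acid: HOCl; pK_a = 7.59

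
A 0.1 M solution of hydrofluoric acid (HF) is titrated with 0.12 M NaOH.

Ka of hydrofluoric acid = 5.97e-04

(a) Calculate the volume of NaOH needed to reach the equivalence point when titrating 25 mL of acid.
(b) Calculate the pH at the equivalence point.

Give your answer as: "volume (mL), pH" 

moles acid = 0.1 × 25/1000 = 0.0025 mol; V_base = moles/0.12 × 1000 = 20.8 mL. At equivalence only the conjugate base is present: [A⁻] = 0.0025/0.046 = 5.4545e-02 M. Kb = Kw/Ka = 1.68e-11; [OH⁻] = √(Kb × [A⁻]) = 9.5586e-07; pOH = 6.02; pH = 14 - pOH = 7.98.

V = 20.8 mL, pH = 7.98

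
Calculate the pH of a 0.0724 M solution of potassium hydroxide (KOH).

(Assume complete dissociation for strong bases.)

[OH⁻] = 0.0724 M for strong base. pOH = -log[OH⁻] = 1.14, pH = 14 - pOH

pH = 12.86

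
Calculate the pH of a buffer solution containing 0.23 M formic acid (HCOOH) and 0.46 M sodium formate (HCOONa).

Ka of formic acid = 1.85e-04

pKa = -log(1.85e-04) = 3.73. pH = pKa + log([A⁻]/[HA]) = 3.73 + log(0.46/0.23)

pH = 4.03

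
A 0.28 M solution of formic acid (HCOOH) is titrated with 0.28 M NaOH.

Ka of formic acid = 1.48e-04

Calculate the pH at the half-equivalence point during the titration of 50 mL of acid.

At half-equivalence [HA] = [A⁻], so Henderson-Hasselbalch gives pH = pKa = -log(1.48e-04) = 3.83.

pH = pKa = 3.83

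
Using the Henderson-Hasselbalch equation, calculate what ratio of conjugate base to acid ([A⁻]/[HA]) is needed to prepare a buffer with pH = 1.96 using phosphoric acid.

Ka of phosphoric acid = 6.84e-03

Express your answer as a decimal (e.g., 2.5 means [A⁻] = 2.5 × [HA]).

pKa = -log(6.84e-03) = 2.1649. pH = pKa + log([A⁻]/[HA]), so log([A⁻]/[HA]) = pH − pKa = 1.96 − 2.1649 = -0.2049. [A⁻]/[HA] = 10^(-0.2049) = 0.624

[A⁻]/[HA] = 0.624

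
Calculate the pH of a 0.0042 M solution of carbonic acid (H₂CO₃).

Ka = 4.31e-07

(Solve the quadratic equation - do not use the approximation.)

x² + Ka×x - Ka×C = 0. Using quadratic formula: [H⁺] = 4.2331e-05

pH = 4.37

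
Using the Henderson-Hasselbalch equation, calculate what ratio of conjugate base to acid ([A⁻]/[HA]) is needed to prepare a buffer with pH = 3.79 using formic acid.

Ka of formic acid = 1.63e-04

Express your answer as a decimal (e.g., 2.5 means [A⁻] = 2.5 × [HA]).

pKa = -log(1.63e-04) = 3.7878. pH = pKa + log([A⁻]/[HA]), so log([A⁻]/[HA]) = pH − pKa = 3.79 − 3.7878 = 0.0022. [A⁻]/[HA] = 10^(0.0022) = 1.01

[A⁻]/[HA] = 1.01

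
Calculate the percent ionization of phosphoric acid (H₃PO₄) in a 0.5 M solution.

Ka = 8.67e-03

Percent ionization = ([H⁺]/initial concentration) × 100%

Using Ka equilibrium: x² + Ka×x - Ka×C = 0. Solving: [H⁺] = 6.1648e-02. Percent = (6.1648e-02/0.5) × 100

Percent ionization = 12.3%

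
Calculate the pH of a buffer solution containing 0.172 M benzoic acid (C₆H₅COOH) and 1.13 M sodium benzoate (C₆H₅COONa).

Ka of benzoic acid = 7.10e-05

pKa = -log(7.10e-05) = 4.15. pH = pKa + log([A⁻]/[HA]) = 4.15 + log(1.13/0.172)

pH = 4.97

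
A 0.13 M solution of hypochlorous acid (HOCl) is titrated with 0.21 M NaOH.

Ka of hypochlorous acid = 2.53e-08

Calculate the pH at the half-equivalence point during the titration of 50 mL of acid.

At half-equivalence [HA] = [A⁻], so Henderson-Hasselbalch gives pH = pKa = -log(2.53e-08) = 7.60.

pH = pKa = 7.60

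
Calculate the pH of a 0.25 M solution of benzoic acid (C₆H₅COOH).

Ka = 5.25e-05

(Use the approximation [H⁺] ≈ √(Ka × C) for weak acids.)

[H⁺] = √(Ka × C) = √(5.25e-05 × 0.25) = 3.6228e-03. pH = -log(3.6228e-03)

pH = 2.44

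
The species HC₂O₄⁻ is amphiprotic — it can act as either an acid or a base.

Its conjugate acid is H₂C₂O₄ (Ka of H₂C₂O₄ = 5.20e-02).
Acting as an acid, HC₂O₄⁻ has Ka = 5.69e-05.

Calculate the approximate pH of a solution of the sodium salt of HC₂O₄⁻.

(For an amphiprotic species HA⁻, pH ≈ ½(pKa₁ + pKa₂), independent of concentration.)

pKa₁ = -log(5.20e-02) = 1.28; pKa₂ = -log(5.69e-05) = 4.24. For an amphiprotic species, pH ≈ ½(pKa₁ + pKa₂) = ½(1.28 + 4.24) = 2.76.

pH = 2.76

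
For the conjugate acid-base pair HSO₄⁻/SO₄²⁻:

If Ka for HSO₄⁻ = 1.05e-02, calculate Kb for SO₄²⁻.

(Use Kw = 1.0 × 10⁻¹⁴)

For a conjugate pair Ka × Kb = Kw, so Kb = Kw/Ka = 1.0 × 10⁻¹⁴ / 1.05e-02 = 9.52e-13.

K_b = 9.52e-13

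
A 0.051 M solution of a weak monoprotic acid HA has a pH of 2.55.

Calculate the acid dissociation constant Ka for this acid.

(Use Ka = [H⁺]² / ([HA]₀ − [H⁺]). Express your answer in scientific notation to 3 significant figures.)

[H⁺] = 10^(−pH) = 10^(−2.55) = 2.818e-03 M. For HA ⇌ H⁺ + A⁻, Ka = [H⁺][A⁻]/[HA] = [H⁺]² / ([HA]₀ − [H⁺]) = (2.818e-03)² / (0.051 − 2.818e-03) = 1.65e-04.

K_a = 1.65e-04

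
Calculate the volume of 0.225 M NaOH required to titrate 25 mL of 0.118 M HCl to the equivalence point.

At equivalence: moles acid = moles base. moles HCl = 0.118 × 25/1000 = 0.00295 mol. V_base = moles / 0.225 × 1000 = 13.1 mL.

V_{base} = 13.1 mL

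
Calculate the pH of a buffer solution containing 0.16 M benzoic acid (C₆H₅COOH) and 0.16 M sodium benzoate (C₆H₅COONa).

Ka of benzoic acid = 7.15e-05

pKa = -log(7.15e-05) = 4.15. pH = pKa + log([A⁻]/[HA]) = 4.15 + log(0.16/0.16)

pH = 4.15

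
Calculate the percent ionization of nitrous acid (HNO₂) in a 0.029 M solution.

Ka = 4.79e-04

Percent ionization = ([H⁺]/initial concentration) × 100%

Using Ka equilibrium: x² + Ka×x - Ka×C = 0. Solving: [H⁺] = 3.4953e-03. Percent = (3.4953e-03/0.029) × 100

Percent ionization = 12.1%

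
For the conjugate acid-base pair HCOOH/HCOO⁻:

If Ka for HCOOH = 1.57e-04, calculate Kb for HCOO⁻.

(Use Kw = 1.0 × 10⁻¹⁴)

For a conjugate pair Ka × Kb = Kw, so Kb = Kw/Ka = 1.0 × 10⁻¹⁴ / 1.57e-04 = 6.37e-11.

K_b = 6.37e-11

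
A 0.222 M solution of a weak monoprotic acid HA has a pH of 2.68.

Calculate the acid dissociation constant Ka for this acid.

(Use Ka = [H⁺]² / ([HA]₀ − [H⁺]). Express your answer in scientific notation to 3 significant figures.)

[H⁺] = 10^(−pH) = 10^(−2.68) = 2.089e-03 M. For HA ⇌ H⁺ + A⁻, Ka = [H⁺][A⁻]/[HA] = [H⁺]² / ([HA]₀ − [H⁺]) = (2.089e-03)² / (0.222 − 2.089e-03) = 1.98e-05.

K_a = 1.98e-05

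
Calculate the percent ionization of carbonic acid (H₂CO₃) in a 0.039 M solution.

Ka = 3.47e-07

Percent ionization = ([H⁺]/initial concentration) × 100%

Using Ka equilibrium: x² + Ka×x - Ka×C = 0. Solving: [H⁺] = 1.1616e-04. Percent = (1.1616e-04/0.039) × 100

Percent ionization = 0.298%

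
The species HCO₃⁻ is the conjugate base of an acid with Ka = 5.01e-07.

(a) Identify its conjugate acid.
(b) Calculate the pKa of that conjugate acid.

(a) The conjugate acid is formed by adding one H⁺ to HCO₃⁻, giving H₂CO₃. (b) pKa = -log(Ka) = -log(5.01e-07) = 6.30.

Conjugate acid: H₂CO₃; pK_a = 6.30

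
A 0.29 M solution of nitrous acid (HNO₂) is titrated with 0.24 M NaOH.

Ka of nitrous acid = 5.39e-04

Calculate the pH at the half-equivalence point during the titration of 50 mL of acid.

At half-equivalence [HA] = [A⁻], so Henderson-Hasselbalch gives pH = pKa = -log(5.39e-04) = 3.27.

pH = pKa = 3.27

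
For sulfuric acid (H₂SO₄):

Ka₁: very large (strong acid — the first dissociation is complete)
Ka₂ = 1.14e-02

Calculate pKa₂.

pKa₂ = -log(Ka₂) = -log(1.14e-02) = 1.94.

pK_{a2} = 1.94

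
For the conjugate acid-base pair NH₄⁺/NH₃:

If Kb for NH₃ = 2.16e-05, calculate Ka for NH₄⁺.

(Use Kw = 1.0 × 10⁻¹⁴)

For a conjugate pair Ka × Kb = Kw, so Ka = Kw/Kb = 1.0 × 10⁻¹⁴ / 2.16e-05 = 4.63e-10.

K_a = 4.63e-10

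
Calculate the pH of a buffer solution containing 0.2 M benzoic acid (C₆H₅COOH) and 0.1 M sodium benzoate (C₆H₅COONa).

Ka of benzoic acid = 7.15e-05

pKa = -log(7.15e-05) = 4.15. pH = pKa + log([A⁻]/[HA]) = 4.15 + log(0.1/0.2)

pH = 3.84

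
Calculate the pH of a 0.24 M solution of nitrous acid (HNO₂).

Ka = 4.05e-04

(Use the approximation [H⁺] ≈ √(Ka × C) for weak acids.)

[H⁺] = √(Ka × C) = √(4.05e-04 × 0.24) = 9.8590e-03. pH = -log(9.8590e-03)

pH = 2.01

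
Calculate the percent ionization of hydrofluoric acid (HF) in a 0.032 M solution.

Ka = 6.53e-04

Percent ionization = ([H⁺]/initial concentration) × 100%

Using Ka equilibrium: x² + Ka×x - Ka×C = 0. Solving: [H⁺] = 4.2564e-03. Percent = (4.2564e-03/0.032) × 100

Percent ionization = 13.3%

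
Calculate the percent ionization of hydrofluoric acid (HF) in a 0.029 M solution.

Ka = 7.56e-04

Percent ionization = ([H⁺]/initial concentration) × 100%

Using Ka equilibrium: x² + Ka×x - Ka×C = 0. Solving: [H⁺] = 4.3195e-03. Percent = (4.3195e-03/0.029) × 100

Percent ionization = 14.9%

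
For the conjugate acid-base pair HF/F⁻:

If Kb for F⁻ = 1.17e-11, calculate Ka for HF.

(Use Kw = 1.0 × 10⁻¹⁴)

For a conjugate pair Ka × Kb = Kw, so Ka = Kw/Kb = 1.0 × 10⁻¹⁴ / 1.17e-11 = 8.55e-04.

K_a = 8.55e-04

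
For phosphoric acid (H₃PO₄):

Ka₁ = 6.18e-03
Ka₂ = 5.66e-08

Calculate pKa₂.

pKa₂ = -log(Ka₂) = -log(5.66e-08) = 7.25.

pK_{a2} = 7.25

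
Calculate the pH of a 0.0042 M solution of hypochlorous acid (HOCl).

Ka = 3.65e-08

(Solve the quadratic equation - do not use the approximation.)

x² + Ka×x - Ka×C = 0. Using quadratic formula: [H⁺] = 1.2363e-05

pH = 4.91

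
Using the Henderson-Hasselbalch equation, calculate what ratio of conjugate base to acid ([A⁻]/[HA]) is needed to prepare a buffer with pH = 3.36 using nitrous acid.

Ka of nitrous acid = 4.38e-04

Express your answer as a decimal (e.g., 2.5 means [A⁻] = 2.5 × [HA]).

pKa = -log(4.38e-04) = 3.3585. pH = pKa + log([A⁻]/[HA]), so log([A⁻]/[HA]) = pH − pKa = 3.36 − 3.3585 = 0.0015. [A⁻]/[HA] = 10^(0.0015) = 1.00

[A⁻]/[HA] = 1.00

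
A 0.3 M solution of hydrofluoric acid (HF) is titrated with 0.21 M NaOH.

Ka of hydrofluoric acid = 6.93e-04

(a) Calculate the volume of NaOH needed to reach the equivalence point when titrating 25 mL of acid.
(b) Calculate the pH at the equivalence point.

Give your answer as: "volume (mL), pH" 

moles acid = 0.3 × 25/1000 = 0.0075 mol; V_base = moles/0.21 × 1000 = 35.7 mL. At equivalence only the conjugate base is present: [A⁻] = 0.0075/0.061 = 1.2353e-01 M. Kb = Kw/Ka = 1.44e-11; [OH⁻] = √(Kb × [A⁻]) = 1.3351e-06; pOH = 5.87; pH = 14 - pOH = 8.13.

V = 35.7 mL, pH = 8.13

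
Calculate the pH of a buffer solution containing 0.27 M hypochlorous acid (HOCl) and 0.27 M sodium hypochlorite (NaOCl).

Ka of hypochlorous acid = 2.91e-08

pKa = -log(2.91e-08) = 7.54. pH = pKa + log([A⁻]/[HA]) = 7.54 + log(0.27/0.27)

pH = 7.54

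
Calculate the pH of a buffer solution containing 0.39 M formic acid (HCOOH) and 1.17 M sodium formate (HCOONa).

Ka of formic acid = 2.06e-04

pKa = -log(2.06e-04) = 3.69. pH = pKa + log([A⁻]/[HA]) = 3.69 + log(1.17/0.39)

pH = 4.16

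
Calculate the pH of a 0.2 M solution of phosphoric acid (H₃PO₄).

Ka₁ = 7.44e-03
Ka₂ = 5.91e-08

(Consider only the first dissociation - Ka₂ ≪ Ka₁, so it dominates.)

First dissociation dominates. From Ka₁ = [H⁺][HA⁻]/[H₂A], x² + Ka₁·x − Ka₁·C = 0 with C = 0.2 M and Ka₁ = 7.44e-03. Solving: [H⁺] = (−Ka₁ + √(Ka₁² + 4·Ka₁·C)) / 2 = 3.5034e-02 M. pH = -log(3.5034e-02) = 1.46.

pH = 1.46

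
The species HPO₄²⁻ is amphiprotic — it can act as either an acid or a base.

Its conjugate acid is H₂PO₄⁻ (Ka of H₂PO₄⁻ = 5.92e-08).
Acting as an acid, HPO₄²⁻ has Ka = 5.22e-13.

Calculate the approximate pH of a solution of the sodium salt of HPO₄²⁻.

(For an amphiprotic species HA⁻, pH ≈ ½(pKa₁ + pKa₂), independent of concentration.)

pKa₁ = -log(5.92e-08) = 7.23; pKa₂ = -log(5.22e-13) = 12.28. For an amphiprotic species, pH ≈ ½(pKa₁ + pKa₂) = ½(7.23 + 12.28) = 9.76.

pH = 9.76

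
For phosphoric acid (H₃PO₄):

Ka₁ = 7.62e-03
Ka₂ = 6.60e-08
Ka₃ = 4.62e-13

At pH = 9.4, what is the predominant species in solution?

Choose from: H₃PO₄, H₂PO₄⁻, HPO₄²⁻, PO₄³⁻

pKa₁ = 2.12, pKa₂ = 7.18, pKa₃ = 12.34. For a polyprotic acid the predominant species crosses at each pKa: below pKa_n the protonated form dominates, above it the deprotonated form does. At pH = 9.4, the predominant species is HPO₄²⁻.

HPO₄²⁻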